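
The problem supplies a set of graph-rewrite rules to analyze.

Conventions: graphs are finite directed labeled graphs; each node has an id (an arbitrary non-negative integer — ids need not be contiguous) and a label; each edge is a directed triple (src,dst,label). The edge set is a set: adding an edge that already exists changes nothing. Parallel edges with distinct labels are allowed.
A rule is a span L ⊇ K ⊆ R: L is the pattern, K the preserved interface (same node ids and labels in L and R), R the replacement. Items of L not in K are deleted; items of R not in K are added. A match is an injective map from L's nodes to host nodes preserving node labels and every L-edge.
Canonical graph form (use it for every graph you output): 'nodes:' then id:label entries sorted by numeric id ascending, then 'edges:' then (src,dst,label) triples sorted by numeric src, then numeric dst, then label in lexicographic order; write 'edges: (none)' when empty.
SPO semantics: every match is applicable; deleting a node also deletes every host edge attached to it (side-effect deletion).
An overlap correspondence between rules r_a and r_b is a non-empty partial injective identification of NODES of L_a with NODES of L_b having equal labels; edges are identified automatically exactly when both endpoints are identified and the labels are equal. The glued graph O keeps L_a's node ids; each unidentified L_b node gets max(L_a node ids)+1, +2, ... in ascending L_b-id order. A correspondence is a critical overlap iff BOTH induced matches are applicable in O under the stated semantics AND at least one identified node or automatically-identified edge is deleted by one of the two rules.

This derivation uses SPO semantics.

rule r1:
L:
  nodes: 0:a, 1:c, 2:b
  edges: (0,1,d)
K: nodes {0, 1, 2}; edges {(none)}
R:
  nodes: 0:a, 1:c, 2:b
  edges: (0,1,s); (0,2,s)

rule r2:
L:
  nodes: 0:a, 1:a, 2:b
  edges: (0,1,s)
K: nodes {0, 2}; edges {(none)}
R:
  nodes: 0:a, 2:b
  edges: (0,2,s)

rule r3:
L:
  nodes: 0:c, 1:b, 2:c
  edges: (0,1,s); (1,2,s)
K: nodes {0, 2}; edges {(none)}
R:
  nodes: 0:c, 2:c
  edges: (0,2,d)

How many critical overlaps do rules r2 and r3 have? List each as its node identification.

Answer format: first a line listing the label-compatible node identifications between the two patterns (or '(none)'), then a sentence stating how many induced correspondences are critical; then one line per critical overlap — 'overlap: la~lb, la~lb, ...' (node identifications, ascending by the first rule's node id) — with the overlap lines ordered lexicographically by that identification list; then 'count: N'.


label-compatible node identifications between L(r2) and L(r3): 2~1
1 of the induced correspondences is a critical overlap of r2 and r3.
overlap: 2~1
count: 1


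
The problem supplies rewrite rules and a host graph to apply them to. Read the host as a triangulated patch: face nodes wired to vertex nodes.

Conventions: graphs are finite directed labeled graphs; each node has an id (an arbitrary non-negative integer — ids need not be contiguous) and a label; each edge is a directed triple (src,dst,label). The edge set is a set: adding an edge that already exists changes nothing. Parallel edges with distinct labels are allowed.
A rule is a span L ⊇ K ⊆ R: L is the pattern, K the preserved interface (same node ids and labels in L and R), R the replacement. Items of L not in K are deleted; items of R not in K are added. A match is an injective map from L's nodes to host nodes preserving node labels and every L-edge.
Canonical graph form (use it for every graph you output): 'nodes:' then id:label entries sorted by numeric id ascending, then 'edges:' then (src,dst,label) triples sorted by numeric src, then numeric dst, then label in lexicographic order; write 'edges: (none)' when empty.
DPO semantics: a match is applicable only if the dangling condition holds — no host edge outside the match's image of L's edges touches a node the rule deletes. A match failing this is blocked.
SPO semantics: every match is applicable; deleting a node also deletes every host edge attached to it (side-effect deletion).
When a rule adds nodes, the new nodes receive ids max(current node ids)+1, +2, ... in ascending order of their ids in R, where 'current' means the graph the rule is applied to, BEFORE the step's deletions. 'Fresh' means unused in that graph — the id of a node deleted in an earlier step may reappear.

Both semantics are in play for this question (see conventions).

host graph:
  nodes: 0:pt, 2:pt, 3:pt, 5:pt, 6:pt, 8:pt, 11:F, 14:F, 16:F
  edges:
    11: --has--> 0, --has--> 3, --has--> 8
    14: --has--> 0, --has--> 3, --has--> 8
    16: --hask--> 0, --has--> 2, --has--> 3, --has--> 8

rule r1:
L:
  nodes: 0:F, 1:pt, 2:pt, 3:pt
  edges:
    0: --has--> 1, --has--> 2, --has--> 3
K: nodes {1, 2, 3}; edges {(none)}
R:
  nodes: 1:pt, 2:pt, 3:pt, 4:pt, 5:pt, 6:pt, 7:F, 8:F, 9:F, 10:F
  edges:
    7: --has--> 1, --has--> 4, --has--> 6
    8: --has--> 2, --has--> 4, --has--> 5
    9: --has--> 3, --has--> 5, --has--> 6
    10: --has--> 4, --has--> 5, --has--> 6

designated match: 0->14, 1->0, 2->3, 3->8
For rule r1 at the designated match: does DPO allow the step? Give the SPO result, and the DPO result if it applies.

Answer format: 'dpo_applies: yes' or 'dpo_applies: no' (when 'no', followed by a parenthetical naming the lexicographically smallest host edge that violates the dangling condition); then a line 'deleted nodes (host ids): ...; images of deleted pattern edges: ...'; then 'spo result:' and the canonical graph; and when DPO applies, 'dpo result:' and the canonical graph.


dpo_applies: yes
deleted nodes (host ids): 14; images of deleted pattern edges: (14,0,has); (14,3,has); (14,8,has)
spo result:
nodes: 0:pt, 2:pt, 3:pt, 5:pt, 6:pt, 8:pt, 11:F, 16:F, 17:pt, 18:pt, 19:pt, 20:F, 21:F, 22:F, 23:F
edges: (11,0,has); (11,3,has); (11,8,has); (16,0,hask); (16,2,has); (16,3,has); (16,8,has); (20,0,has); (20,17,has); (20,19,has); (21,3,has); (21,17,has); (21,18,has); (22,8,has); (22,18,has); (22,19,has); (23,17,has); (23,18,has); (23,19,has)
dpo result:
nodes: 0:pt, 2:pt, 3:pt, 5:pt, 6:pt, 8:pt, 11:F, 16:F, 17:pt, 18:pt, 19:pt, 20:F, 21:F, 22:F, 23:F
edges: (11,0,has); (11,3,has); (11,8,has); (16,0,hask); (16,2,has); (16,3,has); (16,8,has); (20,0,has); (20,17,has); (20,19,has); (21,3,has); (21,17,has); (21,18,has); (22,8,has); (22,18,has); (22,19,has); (23,17,has); (23,18,has); (23,19,has)


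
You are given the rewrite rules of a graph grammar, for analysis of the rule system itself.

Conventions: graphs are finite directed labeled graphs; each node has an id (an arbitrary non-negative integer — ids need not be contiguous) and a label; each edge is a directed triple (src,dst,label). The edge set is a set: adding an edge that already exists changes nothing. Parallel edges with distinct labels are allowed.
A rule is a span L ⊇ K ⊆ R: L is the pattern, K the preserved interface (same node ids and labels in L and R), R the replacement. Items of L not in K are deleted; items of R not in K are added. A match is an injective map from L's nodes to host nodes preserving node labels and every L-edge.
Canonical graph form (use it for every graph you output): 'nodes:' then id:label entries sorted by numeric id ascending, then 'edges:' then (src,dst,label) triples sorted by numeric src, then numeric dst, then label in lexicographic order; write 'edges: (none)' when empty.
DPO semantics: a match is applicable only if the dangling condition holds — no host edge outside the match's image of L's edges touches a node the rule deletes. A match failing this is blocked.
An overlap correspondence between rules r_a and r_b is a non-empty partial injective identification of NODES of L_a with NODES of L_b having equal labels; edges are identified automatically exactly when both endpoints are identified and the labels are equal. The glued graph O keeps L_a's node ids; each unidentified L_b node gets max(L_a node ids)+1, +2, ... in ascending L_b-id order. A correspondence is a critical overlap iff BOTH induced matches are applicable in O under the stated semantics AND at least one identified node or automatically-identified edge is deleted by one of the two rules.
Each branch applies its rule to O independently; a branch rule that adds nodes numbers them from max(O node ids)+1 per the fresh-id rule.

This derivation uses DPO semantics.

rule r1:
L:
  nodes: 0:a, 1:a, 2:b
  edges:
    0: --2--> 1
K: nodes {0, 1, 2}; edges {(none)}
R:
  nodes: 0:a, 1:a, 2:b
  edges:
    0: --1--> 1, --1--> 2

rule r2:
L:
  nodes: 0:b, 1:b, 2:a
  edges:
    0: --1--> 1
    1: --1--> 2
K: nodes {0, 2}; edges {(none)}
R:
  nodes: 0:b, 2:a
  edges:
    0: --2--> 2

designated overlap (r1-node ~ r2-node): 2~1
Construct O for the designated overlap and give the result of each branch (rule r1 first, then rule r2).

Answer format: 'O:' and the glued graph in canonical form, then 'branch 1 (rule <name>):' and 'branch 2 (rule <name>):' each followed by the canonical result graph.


O:
nodes: 0:a, 1:a, 2:b, 3:b, 4:a
edges: (0,1,2); (2,4,1); (3,2,1)
branch 1 (rule r1):
nodes: 0:a, 1:a, 2:b, 3:b, 4:a
edges: (0,1,1); (0,2,1); (2,4,1); (3,2,1)
branch 2 (rule r2):
nodes: 0:a, 1:a, 3:b, 4:a
edges: (0,1,2); (3,4,2)


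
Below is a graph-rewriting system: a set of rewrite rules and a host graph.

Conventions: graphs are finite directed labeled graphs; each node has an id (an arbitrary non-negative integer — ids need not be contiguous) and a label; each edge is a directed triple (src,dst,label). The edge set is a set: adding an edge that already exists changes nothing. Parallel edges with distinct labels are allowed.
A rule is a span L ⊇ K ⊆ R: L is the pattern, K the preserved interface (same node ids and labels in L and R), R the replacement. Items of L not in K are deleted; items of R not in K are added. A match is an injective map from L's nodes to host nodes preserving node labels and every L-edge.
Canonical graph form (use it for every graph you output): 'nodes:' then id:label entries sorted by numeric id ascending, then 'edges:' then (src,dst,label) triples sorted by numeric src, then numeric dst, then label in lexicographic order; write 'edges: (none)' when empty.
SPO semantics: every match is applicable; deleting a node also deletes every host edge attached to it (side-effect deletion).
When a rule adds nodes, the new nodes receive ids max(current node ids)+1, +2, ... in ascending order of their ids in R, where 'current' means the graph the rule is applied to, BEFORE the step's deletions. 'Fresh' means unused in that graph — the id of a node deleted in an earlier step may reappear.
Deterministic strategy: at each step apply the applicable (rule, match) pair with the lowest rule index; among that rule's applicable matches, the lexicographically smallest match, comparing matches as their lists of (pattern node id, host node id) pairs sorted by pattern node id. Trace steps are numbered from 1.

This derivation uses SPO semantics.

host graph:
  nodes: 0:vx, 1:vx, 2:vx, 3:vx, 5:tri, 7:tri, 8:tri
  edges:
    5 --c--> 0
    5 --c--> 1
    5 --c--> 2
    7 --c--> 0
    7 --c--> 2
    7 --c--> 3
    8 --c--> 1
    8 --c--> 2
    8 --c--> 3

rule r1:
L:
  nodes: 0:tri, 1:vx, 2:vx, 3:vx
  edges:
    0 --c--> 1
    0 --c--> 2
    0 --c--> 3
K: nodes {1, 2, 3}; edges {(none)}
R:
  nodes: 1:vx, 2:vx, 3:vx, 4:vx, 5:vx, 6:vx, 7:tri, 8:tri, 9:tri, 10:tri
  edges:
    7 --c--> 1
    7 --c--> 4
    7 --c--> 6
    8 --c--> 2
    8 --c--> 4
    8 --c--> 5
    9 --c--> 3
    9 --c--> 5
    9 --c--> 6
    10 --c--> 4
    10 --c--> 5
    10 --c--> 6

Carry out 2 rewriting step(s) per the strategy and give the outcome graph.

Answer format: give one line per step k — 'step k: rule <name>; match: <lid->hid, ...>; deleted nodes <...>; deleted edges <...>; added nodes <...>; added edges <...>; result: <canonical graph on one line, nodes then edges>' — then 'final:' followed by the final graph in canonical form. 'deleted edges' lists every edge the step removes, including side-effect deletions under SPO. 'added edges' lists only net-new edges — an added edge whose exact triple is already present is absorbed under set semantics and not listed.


step 1: rule r1; match: 0->5, 1->0, 2->1, 3->2; deleted nodes 5; deleted edges (5,0,c); (5,1,c); (5,2,c); added nodes 9, 10, 11, 12, 13, 14, 15; added edges (12,0,c); (12,9,c); (12,11,c); (13,1,c); (13,9,c); (13,10,c); (14,2,c); (14,10,c); (14,11,c); (15,9,c); (15,10,c); (15,11,c); result: nodes: 0:vx, 1:vx, 2:vx, 3:vx, 7:tri, 8:tri, 9:vx, 10:vx, 11:vx, 12:tri, 13:tri, 14:tri, 15:tri edges: (7,0,c); (7,2,c); (7,3,c); (8,1,c); (8,2,c); (8,3,c); (12,0,c); (12,9,c); (12,11,c); (13,1,c); (13,9,c); (13,10,c); (14,2,c); (14,10,c); (14,11,c); (15,9,c); (15,10,c); (15,11,c)
step 2: rule r1; match: 0->7, 1->0, 2->2, 3->3; deleted nodes 7; deleted edges (7,0,c); (7,2,c); (7,3,c); added nodes 16, 17, 18, 19, 20, 21, 22; added edges (19,0,c); (19,16,c); (19,18,c); (20,2,c); (20,16,c); (20,17,c); (21,3,c); (21,17,c); (21,18,c); (22,16,c); (22,17,c); (22,18,c); result: nodes: 0:vx, 1:vx, 2:vx, 3:vx, 8:tri, 9:vx, 10:vx, 11:vx, 12:tri, 13:tri, 14:tri, 15:tri, 16:vx, 17:vx, 18:vx, 19:tri, 20:tri, 21:tri, 22:tri edges: (8,1,c); (8,2,c); (8,3,c); (12,0,c); (12,9,c); (12,11,c); (13,1,c); (13,9,c); (13,10,c); (14,2,c); (14,10,c); (14,11,c); (15,9,c); (15,10,c); (15,11,c); (19,0,c); (19,16,c); (19,18,c); (20,2,c); (20,16,c); (20,17,c); (21,3,c); (21,17,c); (21,18,c); (22,16,c); (22,17,c); (22,18,c)
final:
nodes: 0:vx, 1:vx, 2:vx, 3:vx, 8:tri, 9:vx, 10:vx, 11:vx, 12:tri, 13:tri, 14:tri, 15:tri, 16:vx, 17:vx, 18:vx, 19:tri, 20:tri, 21:tri, 22:tri
edges: (8,1,c); (8,2,c); (8,3,c); (12,0,c); (12,9,c); (12,11,c); (13,1,c); (13,9,c); (13,10,c); (14,2,c); (14,10,c); (14,11,c); (15,9,c); (15,10,c); (15,11,c); (19,0,c); (19,16,c); (19,18,c); (20,2,c); (20,16,c); (20,17,c); (21,3,c); (21,17,c); (21,18,c); (22,16,c); (22,17,c); (22,18,c)


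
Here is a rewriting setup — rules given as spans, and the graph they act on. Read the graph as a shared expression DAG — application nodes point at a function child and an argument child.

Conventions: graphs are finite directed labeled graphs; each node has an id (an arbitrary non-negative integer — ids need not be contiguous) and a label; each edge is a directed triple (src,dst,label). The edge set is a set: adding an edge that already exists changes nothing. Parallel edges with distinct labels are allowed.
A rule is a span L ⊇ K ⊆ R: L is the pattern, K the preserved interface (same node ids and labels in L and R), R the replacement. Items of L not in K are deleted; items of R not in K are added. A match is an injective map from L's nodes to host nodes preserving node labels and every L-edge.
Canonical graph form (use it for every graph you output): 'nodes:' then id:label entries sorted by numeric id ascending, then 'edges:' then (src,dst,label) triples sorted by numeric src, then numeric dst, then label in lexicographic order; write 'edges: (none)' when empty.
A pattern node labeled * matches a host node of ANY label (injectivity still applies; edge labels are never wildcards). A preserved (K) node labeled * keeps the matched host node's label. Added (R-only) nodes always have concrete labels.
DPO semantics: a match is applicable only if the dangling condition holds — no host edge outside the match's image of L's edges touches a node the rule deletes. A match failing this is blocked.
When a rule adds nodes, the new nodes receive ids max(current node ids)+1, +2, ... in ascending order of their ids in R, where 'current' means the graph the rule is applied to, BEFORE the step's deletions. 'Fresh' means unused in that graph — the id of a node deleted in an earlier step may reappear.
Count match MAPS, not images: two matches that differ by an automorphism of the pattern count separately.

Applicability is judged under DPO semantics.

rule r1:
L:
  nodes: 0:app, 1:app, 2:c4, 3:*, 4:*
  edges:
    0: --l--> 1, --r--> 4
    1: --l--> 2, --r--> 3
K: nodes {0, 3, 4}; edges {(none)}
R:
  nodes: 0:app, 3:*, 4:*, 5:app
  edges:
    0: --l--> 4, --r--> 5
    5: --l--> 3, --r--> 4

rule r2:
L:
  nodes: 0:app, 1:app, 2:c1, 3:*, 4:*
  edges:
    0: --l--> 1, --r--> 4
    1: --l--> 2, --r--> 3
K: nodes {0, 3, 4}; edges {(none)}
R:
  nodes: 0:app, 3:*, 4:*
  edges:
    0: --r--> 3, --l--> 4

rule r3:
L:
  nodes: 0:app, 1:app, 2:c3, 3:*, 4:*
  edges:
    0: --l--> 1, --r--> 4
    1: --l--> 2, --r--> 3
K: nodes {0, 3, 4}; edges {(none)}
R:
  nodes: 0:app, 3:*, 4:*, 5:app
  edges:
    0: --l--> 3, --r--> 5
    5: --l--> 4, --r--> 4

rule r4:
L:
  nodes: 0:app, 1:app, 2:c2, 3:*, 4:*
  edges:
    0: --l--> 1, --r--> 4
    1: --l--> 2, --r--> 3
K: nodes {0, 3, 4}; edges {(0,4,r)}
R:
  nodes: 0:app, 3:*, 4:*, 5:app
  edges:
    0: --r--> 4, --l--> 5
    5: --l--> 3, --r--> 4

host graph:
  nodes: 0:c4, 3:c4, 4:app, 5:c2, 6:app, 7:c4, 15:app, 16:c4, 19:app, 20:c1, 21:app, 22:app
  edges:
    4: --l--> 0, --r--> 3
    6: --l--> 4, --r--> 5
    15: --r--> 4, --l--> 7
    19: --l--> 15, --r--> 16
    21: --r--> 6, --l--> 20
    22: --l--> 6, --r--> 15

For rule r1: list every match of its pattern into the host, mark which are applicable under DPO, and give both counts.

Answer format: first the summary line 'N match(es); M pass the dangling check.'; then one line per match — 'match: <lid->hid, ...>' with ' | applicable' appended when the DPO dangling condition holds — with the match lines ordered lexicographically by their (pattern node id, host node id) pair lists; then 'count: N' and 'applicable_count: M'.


2 match(es); 0 pass the dangling check.
match: 0->6, 1->4, 2->0, 3->3, 4->5
match: 0->19, 1->15, 2->7, 3->4, 4->16
count: 2
applicable_count: 0


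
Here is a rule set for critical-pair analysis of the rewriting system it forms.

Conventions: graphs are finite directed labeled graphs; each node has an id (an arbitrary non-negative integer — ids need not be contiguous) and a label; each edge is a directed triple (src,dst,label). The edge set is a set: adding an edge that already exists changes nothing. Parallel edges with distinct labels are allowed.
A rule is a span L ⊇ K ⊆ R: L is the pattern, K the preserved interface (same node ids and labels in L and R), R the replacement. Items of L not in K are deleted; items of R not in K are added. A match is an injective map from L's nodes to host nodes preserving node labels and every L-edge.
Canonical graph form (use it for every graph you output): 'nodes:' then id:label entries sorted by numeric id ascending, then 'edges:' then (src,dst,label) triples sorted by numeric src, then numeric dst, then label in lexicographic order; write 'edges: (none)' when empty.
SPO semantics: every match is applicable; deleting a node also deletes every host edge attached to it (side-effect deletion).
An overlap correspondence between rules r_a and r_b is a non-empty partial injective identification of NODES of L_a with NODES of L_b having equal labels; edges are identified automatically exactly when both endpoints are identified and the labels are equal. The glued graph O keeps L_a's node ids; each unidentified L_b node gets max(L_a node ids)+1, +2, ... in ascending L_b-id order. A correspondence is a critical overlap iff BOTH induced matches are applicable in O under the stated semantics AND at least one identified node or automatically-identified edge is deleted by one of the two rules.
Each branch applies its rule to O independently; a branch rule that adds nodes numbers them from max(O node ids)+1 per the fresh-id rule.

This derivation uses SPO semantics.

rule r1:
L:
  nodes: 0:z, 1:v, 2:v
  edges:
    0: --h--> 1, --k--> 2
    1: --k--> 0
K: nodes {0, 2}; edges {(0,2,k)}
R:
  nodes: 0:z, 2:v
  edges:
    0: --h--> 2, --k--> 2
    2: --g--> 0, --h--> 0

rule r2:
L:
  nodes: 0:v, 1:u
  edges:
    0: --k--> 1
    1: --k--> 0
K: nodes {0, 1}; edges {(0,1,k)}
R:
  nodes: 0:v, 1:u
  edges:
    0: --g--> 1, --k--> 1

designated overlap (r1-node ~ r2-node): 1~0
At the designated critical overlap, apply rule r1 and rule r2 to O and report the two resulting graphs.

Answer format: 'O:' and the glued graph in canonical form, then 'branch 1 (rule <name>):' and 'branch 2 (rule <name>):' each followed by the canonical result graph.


O:
nodes: 0:z, 1:v, 2:v, 3:u
edges: (0,1,h); (0,2,k); (1,0,k); (1,3,k); (3,1,k)
branch 1 (rule r1):
nodes: 0:z, 2:v, 3:u
edges: (0,2,h); (0,2,k); (2,0,g); (2,0,h)
branch 2 (rule r2):
nodes: 0:z, 1:v, 2:v, 3:u
edges: (0,1,h); (0,2,k); (1,0,k); (1,3,g); (1,3,k)


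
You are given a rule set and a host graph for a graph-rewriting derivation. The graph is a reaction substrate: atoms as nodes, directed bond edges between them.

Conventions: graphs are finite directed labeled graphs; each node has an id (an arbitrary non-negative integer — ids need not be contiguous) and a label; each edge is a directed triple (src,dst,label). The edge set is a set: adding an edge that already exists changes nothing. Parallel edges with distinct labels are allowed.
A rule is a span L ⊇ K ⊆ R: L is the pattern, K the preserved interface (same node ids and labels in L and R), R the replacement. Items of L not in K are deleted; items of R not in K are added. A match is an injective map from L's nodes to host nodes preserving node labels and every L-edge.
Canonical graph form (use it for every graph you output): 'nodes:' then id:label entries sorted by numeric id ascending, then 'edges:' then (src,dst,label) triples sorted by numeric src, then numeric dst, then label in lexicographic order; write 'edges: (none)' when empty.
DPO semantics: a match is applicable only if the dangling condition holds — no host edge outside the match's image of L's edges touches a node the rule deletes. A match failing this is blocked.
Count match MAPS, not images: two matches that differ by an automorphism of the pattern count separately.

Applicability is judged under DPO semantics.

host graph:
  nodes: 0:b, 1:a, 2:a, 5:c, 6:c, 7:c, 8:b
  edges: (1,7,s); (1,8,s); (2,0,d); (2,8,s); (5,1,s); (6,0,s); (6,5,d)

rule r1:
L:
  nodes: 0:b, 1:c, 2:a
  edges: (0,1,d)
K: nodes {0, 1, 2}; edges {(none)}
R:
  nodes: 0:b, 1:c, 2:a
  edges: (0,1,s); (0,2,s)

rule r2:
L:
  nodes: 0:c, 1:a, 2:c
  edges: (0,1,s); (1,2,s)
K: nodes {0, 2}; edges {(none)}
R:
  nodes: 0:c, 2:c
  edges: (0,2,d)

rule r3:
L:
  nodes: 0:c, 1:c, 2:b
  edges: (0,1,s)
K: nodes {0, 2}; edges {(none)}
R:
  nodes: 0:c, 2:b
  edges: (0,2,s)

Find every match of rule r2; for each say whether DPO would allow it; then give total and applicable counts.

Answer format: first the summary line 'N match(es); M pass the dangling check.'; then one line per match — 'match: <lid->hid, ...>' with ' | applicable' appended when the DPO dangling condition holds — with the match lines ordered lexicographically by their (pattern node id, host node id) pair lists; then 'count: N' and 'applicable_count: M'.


1 match(es); 0 pass the dangling check.
match: 0->5, 1->1, 2->7
count: 1
applicable_count: 0


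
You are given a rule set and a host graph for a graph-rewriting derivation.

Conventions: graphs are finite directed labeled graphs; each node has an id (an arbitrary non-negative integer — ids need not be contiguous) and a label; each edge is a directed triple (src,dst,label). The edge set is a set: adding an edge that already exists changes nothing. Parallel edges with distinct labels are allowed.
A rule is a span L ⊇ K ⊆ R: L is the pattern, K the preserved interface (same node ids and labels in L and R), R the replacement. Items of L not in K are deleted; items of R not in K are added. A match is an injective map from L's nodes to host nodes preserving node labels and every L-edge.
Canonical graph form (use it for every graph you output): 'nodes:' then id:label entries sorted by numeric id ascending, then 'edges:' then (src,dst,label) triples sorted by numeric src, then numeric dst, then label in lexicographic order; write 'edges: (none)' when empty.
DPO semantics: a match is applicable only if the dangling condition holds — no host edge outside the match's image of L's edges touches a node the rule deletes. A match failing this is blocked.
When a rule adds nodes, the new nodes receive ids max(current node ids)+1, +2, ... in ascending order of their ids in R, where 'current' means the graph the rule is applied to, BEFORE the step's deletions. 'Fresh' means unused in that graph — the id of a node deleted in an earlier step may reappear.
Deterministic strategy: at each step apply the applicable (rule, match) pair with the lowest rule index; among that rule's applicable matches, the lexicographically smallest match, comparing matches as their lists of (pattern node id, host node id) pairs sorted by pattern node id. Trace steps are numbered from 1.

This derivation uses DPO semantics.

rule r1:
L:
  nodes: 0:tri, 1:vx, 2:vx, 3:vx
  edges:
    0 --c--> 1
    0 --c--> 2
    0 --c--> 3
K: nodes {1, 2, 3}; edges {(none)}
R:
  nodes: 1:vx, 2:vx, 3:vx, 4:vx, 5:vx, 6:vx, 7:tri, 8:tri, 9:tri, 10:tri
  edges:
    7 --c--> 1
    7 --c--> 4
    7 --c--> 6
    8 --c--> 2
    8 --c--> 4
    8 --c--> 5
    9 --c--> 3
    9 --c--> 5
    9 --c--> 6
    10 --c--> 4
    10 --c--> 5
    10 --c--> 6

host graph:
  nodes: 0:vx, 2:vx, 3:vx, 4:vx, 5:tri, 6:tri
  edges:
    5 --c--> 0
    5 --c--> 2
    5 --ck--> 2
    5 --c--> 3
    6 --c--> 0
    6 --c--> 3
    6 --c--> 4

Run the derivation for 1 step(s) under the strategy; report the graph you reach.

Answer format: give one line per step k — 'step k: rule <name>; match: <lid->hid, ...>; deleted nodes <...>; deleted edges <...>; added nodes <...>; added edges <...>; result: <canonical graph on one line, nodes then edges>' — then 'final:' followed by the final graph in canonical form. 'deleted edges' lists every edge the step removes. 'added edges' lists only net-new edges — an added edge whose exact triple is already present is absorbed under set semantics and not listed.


step 1: rule r1; match: 0->6, 1->0, 2->3, 3->4; deleted nodes 6; deleted edges (6,0,c); (6,3,c); (6,4,c); added nodes 7, 8, 9, 10, 11, 12, 13; added edges (10,0,c); (10,7,c); (10,9,c); (11,3,c); (11,7,c); (11,8,c); (12,4,c); (12,8,c); (12,9,c); (13,7,c); (13,8,c); (13,9,c); result: nodes: 0:vx, 2:vx, 3:vx, 4:vx, 5:tri, 7:vx, 8:vx, 9:vx, 10:tri, 11:tri, 12:tri, 13:tri edges: (5,0,c); (5,2,c); (5,2,ck); (5,3,c); (10,0,c); (10,7,c); (10,9,c); (11,3,c); (11,7,c); (11,8,c); (12,4,c); (12,8,c); (12,9,c); (13,7,c); (13,8,c); (13,9,c)
final:
nodes: 0:vx, 2:vx, 3:vx, 4:vx, 5:tri, 7:vx, 8:vx, 9:vx, 10:tri, 11:tri, 12:tri, 13:tri
edges: (5,0,c); (5,2,c); (5,2,ck); (5,3,c); (10,0,c); (10,7,c); (10,9,c); (11,3,c); (11,7,c); (11,8,c); (12,4,c); (12,8,c); (12,9,c); (13,7,c); (13,8,c); (13,9,c)


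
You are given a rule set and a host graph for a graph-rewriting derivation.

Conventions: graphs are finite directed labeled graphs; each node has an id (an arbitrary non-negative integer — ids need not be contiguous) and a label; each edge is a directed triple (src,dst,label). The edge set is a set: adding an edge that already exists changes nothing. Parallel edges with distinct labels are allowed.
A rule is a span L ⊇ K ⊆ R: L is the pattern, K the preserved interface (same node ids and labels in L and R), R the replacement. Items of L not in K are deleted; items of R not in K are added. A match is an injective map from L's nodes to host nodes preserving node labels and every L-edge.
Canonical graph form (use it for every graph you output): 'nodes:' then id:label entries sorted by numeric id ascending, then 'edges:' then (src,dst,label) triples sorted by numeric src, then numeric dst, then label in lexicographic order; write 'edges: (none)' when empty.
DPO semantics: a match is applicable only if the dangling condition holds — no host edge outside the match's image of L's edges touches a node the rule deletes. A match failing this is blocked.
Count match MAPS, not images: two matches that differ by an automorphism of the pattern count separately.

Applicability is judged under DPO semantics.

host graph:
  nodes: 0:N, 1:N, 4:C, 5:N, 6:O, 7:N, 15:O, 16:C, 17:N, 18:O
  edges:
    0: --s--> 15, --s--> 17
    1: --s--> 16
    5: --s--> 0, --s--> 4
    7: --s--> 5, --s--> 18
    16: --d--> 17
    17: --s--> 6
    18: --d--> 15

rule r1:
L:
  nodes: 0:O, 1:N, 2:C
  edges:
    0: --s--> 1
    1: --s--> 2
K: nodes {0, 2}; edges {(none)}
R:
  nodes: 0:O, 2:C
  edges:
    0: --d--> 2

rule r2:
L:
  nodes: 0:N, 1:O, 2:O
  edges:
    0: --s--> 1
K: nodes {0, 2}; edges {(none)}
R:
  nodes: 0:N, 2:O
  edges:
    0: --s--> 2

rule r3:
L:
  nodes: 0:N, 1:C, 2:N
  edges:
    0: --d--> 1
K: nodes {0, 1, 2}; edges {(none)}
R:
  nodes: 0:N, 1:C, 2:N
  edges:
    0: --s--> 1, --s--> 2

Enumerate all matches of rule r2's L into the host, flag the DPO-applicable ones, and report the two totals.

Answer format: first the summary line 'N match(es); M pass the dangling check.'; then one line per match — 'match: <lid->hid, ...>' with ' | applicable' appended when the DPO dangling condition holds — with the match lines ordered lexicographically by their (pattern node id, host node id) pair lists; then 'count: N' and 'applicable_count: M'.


6 match(es); 2 pass the dangling check.
match: 0->0, 1->15, 2->6
match: 0->0, 1->15, 2->18
match: 0->7, 1->18, 2->6
match: 0->7, 1->18, 2->15
match: 0->17, 1->6, 2->15 | applicable
match: 0->17, 1->6, 2->18 | applicable
count: 6
applicable_count: 2


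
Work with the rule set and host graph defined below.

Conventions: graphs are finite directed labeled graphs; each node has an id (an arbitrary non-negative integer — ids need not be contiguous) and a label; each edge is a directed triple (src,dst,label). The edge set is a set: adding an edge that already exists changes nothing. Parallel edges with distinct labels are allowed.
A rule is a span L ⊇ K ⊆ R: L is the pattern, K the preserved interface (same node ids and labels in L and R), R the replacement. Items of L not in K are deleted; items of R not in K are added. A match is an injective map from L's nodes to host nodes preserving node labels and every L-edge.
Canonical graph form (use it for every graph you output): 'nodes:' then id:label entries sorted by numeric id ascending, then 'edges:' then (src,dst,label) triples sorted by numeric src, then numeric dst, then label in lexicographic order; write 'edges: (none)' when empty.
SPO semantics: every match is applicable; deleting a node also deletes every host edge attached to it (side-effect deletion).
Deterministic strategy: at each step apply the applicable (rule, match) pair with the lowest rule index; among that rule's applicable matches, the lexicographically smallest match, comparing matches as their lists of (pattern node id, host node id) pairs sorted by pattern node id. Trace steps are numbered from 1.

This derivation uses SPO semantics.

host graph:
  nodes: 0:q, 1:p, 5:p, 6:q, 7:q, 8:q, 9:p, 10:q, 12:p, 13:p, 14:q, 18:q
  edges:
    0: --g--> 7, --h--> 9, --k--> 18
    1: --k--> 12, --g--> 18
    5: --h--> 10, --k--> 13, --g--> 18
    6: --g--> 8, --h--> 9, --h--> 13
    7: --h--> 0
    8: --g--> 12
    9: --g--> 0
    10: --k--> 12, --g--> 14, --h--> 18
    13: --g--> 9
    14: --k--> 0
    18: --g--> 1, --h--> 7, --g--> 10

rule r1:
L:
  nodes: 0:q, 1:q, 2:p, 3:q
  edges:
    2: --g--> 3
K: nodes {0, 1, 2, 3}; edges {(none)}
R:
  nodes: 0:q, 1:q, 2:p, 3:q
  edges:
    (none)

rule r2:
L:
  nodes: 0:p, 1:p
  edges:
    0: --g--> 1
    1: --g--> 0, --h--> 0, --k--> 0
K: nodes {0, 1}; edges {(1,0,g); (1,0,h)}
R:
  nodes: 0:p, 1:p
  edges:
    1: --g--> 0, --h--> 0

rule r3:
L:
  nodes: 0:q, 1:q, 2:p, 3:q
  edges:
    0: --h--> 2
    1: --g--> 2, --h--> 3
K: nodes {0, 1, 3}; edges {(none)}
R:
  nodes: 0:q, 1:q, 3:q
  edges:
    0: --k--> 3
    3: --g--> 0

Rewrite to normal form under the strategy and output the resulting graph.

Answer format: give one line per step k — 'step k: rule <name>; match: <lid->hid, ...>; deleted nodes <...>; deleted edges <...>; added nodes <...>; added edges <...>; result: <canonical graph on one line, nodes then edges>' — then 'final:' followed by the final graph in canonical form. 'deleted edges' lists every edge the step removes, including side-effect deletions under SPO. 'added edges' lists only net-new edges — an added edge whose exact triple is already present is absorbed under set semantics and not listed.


step 1: rule r1; match: 0->0, 1->6, 2->1, 3->18; deleted nodes (none); deleted edges (1,18,g); added nodes (none); added edges (none); result: nodes: 0:q, 1:p, 5:p, 6:q, 7:q, 8:q, 9:p, 10:q, 12:p, 13:p, 14:q, 18:q edges: (0,7,g); (0,9,h); (0,18,k); (1,12,k); (5,10,h); (5,13,k); (5,18,g); (6,8,g); (6,9,h); (6,13,h); (7,0,h); (8,12,g); (9,0,g); (10,12,k); (10,14,g); (10,18,h); (13,9,g); (14,0,k); (18,1,g); (18,7,h); (18,10,g)
step 2: rule r1; match: 0->0, 1->6, 2->5, 3->18; deleted nodes (none); deleted edges (5,18,g); added nodes (none); added edges (none); result: nodes: 0:q, 1:p, 5:p, 6:q, 7:q, 8:q, 9:p, 10:q, 12:p, 13:p, 14:q, 18:q edges: (0,7,g); (0,9,h); (0,18,k); (1,12,k); (5,10,h); (5,13,k); (6,8,g); (6,9,h); (6,13,h); (7,0,h); (8,12,g); (9,0,g); (10,12,k); (10,14,g); (10,18,h); (13,9,g); (14,0,k); (18,1,g); (18,7,h); (18,10,g)
step 3: rule r1; match: 0->6, 1->7, 2->9, 3->0; deleted nodes (none); deleted edges (9,0,g); added nodes (none); added edges (none); result: nodes: 0:q, 1:p, 5:p, 6:q, 7:q, 8:q, 9:p, 10:q, 12:p, 13:p, 14:q, 18:q edges: (0,7,g); (0,9,h); (0,18,k); (1,12,k); (5,10,h); (5,13,k); (6,8,g); (6,9,h); (6,13,h); (7,0,h); (8,12,g); (10,12,k); (10,14,g); (10,18,h); (13,9,g); (14,0,k); (18,1,g); (18,7,h); (18,10,g)
final:
nodes: 0:q, 1:p, 5:p, 6:q, 7:q, 8:q, 9:p, 10:q, 12:p, 13:p, 14:q, 18:q
edges: (0,7,g); (0,9,h); (0,18,k); (1,12,k); (5,10,h); (5,13,k); (6,8,g); (6,9,h); (6,13,h); (7,0,h); (8,12,g); (10,12,k); (10,14,g); (10,18,h); (13,9,g); (14,0,k); (18,1,g); (18,7,h); (18,10,g)


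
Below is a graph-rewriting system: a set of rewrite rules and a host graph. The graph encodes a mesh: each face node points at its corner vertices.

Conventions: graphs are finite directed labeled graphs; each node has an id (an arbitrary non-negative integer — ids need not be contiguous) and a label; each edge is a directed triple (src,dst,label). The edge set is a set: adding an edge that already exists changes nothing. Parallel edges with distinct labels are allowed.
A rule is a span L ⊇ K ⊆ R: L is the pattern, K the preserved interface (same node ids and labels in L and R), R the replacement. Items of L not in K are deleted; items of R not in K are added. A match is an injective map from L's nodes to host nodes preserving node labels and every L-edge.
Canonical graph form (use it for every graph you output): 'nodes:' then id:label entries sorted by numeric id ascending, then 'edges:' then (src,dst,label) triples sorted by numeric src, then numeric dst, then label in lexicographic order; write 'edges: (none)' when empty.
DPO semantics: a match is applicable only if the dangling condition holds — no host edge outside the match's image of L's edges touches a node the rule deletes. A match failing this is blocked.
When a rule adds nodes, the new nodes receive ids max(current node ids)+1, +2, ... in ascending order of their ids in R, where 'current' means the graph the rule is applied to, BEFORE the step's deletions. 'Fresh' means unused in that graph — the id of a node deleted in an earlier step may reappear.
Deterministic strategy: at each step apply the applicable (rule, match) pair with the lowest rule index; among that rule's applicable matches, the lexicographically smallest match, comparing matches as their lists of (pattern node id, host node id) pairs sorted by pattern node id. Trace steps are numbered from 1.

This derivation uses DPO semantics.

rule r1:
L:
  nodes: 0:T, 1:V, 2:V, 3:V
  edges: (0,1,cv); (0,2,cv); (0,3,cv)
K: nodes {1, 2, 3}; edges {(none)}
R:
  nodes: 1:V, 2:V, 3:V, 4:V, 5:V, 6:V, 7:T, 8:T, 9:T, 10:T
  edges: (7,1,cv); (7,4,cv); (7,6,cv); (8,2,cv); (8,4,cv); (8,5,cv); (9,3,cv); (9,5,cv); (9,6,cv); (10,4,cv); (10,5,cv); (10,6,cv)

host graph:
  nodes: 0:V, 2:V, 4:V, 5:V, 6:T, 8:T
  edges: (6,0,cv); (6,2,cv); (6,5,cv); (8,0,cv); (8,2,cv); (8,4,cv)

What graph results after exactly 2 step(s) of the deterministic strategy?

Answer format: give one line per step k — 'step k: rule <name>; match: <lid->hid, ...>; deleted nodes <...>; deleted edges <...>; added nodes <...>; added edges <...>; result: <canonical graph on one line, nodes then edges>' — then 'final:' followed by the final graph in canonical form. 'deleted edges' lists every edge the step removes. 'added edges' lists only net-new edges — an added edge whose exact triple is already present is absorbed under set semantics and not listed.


step 1: rule r1; match: 0->6, 1->0, 2->2, 3->5; deleted nodes 6; deleted edges (6,0,cv); (6,2,cv); (6,5,cv); added nodes 9, 10, 11, 12, 13, 14, 15; added edges (12,0,cv); (12,9,cv); (12,11,cv); (13,2,cv); (13,9,cv); (13,10,cv); (14,5,cv); (14,10,cv); (14,11,cv); (15,9,cv); (15,10,cv); (15,11,cv); result: nodes: 0:V, 2:V, 4:V, 5:V, 8:T, 9:V, 10:V, 11:V, 12:T, 13:T, 14:T, 15:T edges: (8,0,cv); (8,2,cv); (8,4,cv); (12,0,cv); (12,9,cv); (12,11,cv); (13,2,cv); (13,9,cv); (13,10,cv); (14,5,cv); (14,10,cv); (14,11,cv); (15,9,cv); (15,10,cv); (15,11,cv)
step 2: rule r1; match: 0->8, 1->0, 2->2, 3->4; deleted nodes 8; deleted edges (8,0,cv); (8,2,cv); (8,4,cv); added nodes 16, 17, 18, 19, 20, 21, 22; added edges (19,0,cv); (19,16,cv); (19,18,cv); (20,2,cv); (20,16,cv); (20,17,cv); (21,4,cv); (21,17,cv); (21,18,cv); (22,16,cv); (22,17,cv); (22,18,cv); result: nodes: 0:V, 2:V, 4:V, 5:V, 9:V, 10:V, 11:V, 12:T, 13:T, 14:T, 15:T, 16:V, 17:V, 18:V, 19:T, 20:T, 21:T, 22:T edges: (12,0,cv); (12,9,cv); (12,11,cv); (13,2,cv); (13,9,cv); (13,10,cv); (14,5,cv); (14,10,cv); (14,11,cv); (15,9,cv); (15,10,cv); (15,11,cv); (19,0,cv); (19,16,cv); (19,18,cv); (20,2,cv); (20,16,cv); (20,17,cv); (21,4,cv); (21,17,cv); (21,18,cv); (22,16,cv); (22,17,cv); (22,18,cv)
final:
nodes: 0:V, 2:V, 4:V, 5:V, 9:V, 10:V, 11:V, 12:T, 13:T, 14:T, 15:T, 16:V, 17:V, 18:V, 19:T, 20:T, 21:T, 22:T
edges: (12,0,cv); (12,9,cv); (12,11,cv); (13,2,cv); (13,9,cv); (13,10,cv); (14,5,cv); (14,10,cv); (14,11,cv); (15,9,cv); (15,10,cv); (15,11,cv); (19,0,cv); (19,16,cv); (19,18,cv); (20,2,cv); (20,16,cv); (20,17,cv); (21,4,cv); (21,17,cv); (21,18,cv); (22,16,cv); (22,17,cv); (22,18,cv)


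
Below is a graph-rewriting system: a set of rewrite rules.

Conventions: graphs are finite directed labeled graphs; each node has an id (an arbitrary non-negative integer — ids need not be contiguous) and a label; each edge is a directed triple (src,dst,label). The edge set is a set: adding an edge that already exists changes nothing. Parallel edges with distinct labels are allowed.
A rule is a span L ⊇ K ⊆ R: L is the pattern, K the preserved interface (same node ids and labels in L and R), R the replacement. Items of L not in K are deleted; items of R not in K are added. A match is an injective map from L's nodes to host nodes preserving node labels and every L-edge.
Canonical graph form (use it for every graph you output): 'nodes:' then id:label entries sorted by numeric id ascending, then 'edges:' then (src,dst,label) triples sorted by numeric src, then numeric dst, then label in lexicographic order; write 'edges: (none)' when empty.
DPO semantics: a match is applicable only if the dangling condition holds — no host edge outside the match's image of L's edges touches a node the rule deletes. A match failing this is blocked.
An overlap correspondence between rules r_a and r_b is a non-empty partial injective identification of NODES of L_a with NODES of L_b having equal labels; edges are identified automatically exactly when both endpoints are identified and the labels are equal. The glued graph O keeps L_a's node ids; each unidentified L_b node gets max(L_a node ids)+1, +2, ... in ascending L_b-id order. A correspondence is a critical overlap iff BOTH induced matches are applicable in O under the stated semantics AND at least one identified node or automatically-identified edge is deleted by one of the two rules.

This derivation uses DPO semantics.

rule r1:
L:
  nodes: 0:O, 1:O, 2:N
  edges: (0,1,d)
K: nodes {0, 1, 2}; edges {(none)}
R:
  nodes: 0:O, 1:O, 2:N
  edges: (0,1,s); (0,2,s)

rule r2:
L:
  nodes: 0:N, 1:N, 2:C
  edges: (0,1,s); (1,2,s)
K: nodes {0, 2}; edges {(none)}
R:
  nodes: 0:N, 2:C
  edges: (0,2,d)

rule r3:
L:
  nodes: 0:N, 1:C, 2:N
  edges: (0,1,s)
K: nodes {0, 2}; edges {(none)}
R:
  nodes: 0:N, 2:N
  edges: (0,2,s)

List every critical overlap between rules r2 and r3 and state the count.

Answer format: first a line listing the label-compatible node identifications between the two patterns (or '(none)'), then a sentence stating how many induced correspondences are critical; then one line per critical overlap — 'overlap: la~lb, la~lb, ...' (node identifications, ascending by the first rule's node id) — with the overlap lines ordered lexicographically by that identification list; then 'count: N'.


label-compatible node identifications between L(r2) and L(r3): 0~0, 0~2, 1~0, 1~2, 2~1
4 of the induced correspondences are critical overlaps of r2 and r3.
overlap: 0~0, 1~2
overlap: 0~2, 1~0, 2~1
overlap: 1~0, 2~1
overlap: 1~2
count: 4
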